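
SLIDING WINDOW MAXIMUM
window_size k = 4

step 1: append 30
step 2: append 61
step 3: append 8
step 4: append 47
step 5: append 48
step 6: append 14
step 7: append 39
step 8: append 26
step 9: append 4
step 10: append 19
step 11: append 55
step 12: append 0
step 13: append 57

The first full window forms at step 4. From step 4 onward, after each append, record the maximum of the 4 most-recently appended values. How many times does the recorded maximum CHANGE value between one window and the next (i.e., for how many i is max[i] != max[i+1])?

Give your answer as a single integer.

step 1: append 30 -> window=[30] (not full yet)
step 2: append 61 -> window=[30, 61] (not full yet)
step 3: append 8 -> window=[30, 61, 8] (not full yet)
step 4: append 47 -> window=[30, 61, 8, 47] -> max=61
step 5: append 48 -> window=[61, 8, 47, 48] -> max=61
step 6: append 14 -> window=[8, 47, 48, 14] -> max=48
step 7: append 39 -> window=[47, 48, 14, 39] -> max=48
step 8: append 26 -> window=[48, 14, 39, 26] -> max=48
step 9: append 4 -> window=[14, 39, 26, 4] -> max=39
step 10: append 19 -> window=[39, 26, 4, 19] -> max=39
step 11: append 55 -> window=[26, 4, 19, 55] -> max=55
step 12: append 0 -> window=[4, 19, 55, 0] -> max=55
step 13: append 57 -> window=[19, 55, 0, 57] -> max=57
Recorded maximums: 61 61 48 48 48 39 39 55 55 57
Changes between consecutive maximums: 4

Answer: 4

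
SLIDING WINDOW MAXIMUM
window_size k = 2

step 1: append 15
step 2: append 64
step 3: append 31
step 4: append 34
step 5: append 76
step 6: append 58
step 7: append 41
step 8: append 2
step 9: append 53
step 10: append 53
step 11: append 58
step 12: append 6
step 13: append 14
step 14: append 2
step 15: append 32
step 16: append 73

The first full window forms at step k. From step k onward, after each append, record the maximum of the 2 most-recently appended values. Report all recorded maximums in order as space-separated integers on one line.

step 1: append 15 -> window=[15] (not full yet)
step 2: append 64 -> window=[15, 64] -> max=64
step 3: append 31 -> window=[64, 31] -> max=64
step 4: append 34 -> window=[31, 34] -> max=34
step 5: append 76 -> window=[34, 76] -> max=76
step 6: append 58 -> window=[76, 58] -> max=76
step 7: append 41 -> window=[58, 41] -> max=58
step 8: append 2 -> window=[41, 2] -> max=41
step 9: append 53 -> window=[2, 53] -> max=53
step 10: append 53 -> window=[53, 53] -> max=53
step 11: append 58 -> window=[53, 58] -> max=58
step 12: append 6 -> window=[58, 6] -> max=58
step 13: append 14 -> window=[6, 14] -> max=14
step 14: append 2 -> window=[14, 2] -> max=14
step 15: append 32 -> window=[2, 32] -> max=32
step 16: append 73 -> window=[32, 73] -> max=73

Answer: 64 64 34 76 76 58 41 53 53 58 58 14 14 32 73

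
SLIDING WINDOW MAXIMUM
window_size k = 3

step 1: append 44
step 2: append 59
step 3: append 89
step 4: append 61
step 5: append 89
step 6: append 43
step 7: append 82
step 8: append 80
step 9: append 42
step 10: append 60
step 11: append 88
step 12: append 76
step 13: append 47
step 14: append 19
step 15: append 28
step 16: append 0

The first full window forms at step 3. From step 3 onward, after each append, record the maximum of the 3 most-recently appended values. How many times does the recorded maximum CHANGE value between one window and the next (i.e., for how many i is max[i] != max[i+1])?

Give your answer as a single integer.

Answer: 6

Derivation:
step 1: append 44 -> window=[44] (not full yet)
step 2: append 59 -> window=[44, 59] (not full yet)
step 3: append 89 -> window=[44, 59, 89] -> max=89
step 4: append 61 -> window=[59, 89, 61] -> max=89
step 5: append 89 -> window=[89, 61, 89] -> max=89
step 6: append 43 -> window=[61, 89, 43] -> max=89
step 7: append 82 -> window=[89, 43, 82] -> max=89
step 8: append 80 -> window=[43, 82, 80] -> max=82
step 9: append 42 -> window=[82, 80, 42] -> max=82
step 10: append 60 -> window=[80, 42, 60] -> max=80
step 11: append 88 -> window=[42, 60, 88] -> max=88
step 12: append 76 -> window=[60, 88, 76] -> max=88
step 13: append 47 -> window=[88, 76, 47] -> max=88
step 14: append 19 -> window=[76, 47, 19] -> max=76
step 15: append 28 -> window=[47, 19, 28] -> max=47
step 16: append 0 -> window=[19, 28, 0] -> max=28
Recorded maximums: 89 89 89 89 89 82 82 80 88 88 88 76 47 28
Changes between consecutive maximums: 6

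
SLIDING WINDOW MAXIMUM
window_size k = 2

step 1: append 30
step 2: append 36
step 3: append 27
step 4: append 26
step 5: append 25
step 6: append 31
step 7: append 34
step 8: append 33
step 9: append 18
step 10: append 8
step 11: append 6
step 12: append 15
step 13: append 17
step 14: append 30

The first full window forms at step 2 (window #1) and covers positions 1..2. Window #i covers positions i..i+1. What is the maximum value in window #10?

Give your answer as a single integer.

Answer: 8

Derivation:
step 1: append 30 -> window=[30] (not full yet)
step 2: append 36 -> window=[30, 36] -> max=36
step 3: append 27 -> window=[36, 27] -> max=36
step 4: append 26 -> window=[27, 26] -> max=27
step 5: append 25 -> window=[26, 25] -> max=26
step 6: append 31 -> window=[25, 31] -> max=31
step 7: append 34 -> window=[31, 34] -> max=34
step 8: append 33 -> window=[34, 33] -> max=34
step 9: append 18 -> window=[33, 18] -> max=33
step 10: append 8 -> window=[18, 8] -> max=18
step 11: append 6 -> window=[8, 6] -> max=8
Window #10 max = 8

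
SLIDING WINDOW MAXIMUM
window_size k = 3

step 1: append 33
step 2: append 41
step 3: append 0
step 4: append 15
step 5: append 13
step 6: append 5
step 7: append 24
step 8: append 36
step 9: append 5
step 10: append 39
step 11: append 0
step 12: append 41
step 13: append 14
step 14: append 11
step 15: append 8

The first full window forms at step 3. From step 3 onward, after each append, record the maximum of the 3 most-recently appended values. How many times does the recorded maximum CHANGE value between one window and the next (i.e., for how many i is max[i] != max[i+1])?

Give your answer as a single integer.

step 1: append 33 -> window=[33] (not full yet)
step 2: append 41 -> window=[33, 41] (not full yet)
step 3: append 0 -> window=[33, 41, 0] -> max=41
step 4: append 15 -> window=[41, 0, 15] -> max=41
step 5: append 13 -> window=[0, 15, 13] -> max=15
step 6: append 5 -> window=[15, 13, 5] -> max=15
step 7: append 24 -> window=[13, 5, 24] -> max=24
step 8: append 36 -> window=[5, 24, 36] -> max=36
step 9: append 5 -> window=[24, 36, 5] -> max=36
step 10: append 39 -> window=[36, 5, 39] -> max=39
step 11: append 0 -> window=[5, 39, 0] -> max=39
step 12: append 41 -> window=[39, 0, 41] -> max=41
step 13: append 14 -> window=[0, 41, 14] -> max=41
step 14: append 11 -> window=[41, 14, 11] -> max=41
step 15: append 8 -> window=[14, 11, 8] -> max=14
Recorded maximums: 41 41 15 15 24 36 36 39 39 41 41 41 14
Changes between consecutive maximums: 6

Answer: 6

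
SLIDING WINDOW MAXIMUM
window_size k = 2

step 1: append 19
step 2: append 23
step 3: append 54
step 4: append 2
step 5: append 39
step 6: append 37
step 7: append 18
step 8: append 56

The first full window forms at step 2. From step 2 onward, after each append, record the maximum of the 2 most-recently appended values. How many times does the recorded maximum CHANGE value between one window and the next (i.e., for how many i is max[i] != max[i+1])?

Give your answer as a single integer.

Answer: 4

Derivation:
step 1: append 19 -> window=[19] (not full yet)
step 2: append 23 -> window=[19, 23] -> max=23
step 3: append 54 -> window=[23, 54] -> max=54
step 4: append 2 -> window=[54, 2] -> max=54
step 5: append 39 -> window=[2, 39] -> max=39
step 6: append 37 -> window=[39, 37] -> max=39
step 7: append 18 -> window=[37, 18] -> max=37
step 8: append 56 -> window=[18, 56] -> max=56
Recorded maximums: 23 54 54 39 39 37 56
Changes between consecutive maximums: 4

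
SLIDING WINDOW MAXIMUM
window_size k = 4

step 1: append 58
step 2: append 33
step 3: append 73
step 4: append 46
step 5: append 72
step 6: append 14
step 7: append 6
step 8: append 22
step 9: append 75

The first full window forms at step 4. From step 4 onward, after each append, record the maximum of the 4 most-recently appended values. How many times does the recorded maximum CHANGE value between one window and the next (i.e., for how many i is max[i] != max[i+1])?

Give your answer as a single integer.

Answer: 2

Derivation:
step 1: append 58 -> window=[58] (not full yet)
step 2: append 33 -> window=[58, 33] (not full yet)
step 3: append 73 -> window=[58, 33, 73] (not full yet)
step 4: append 46 -> window=[58, 33, 73, 46] -> max=73
step 5: append 72 -> window=[33, 73, 46, 72] -> max=73
step 6: append 14 -> window=[73, 46, 72, 14] -> max=73
step 7: append 6 -> window=[46, 72, 14, 6] -> max=72
step 8: append 22 -> window=[72, 14, 6, 22] -> max=72
step 9: append 75 -> window=[14, 6, 22, 75] -> max=75
Recorded maximums: 73 73 73 72 72 75
Changes between consecutive maximums: 2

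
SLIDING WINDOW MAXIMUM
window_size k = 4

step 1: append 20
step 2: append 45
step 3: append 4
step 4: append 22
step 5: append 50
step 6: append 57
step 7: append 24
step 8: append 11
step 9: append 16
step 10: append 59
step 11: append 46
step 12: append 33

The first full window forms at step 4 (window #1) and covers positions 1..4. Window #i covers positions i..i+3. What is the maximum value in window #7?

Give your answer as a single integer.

step 1: append 20 -> window=[20] (not full yet)
step 2: append 45 -> window=[20, 45] (not full yet)
step 3: append 4 -> window=[20, 45, 4] (not full yet)
step 4: append 22 -> window=[20, 45, 4, 22] -> max=45
step 5: append 50 -> window=[45, 4, 22, 50] -> max=50
step 6: append 57 -> window=[4, 22, 50, 57] -> max=57
step 7: append 24 -> window=[22, 50, 57, 24] -> max=57
step 8: append 11 -> window=[50, 57, 24, 11] -> max=57
step 9: append 16 -> window=[57, 24, 11, 16] -> max=57
step 10: append 59 -> window=[24, 11, 16, 59] -> max=59
Window #7 max = 59

Answer: 59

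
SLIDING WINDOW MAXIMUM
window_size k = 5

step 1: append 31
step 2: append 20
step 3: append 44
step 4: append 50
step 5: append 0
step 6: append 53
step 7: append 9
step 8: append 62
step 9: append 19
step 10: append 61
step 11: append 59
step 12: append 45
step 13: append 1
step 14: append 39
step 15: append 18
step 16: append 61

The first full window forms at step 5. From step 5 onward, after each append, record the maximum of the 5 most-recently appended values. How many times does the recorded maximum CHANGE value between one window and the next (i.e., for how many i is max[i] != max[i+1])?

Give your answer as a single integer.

Answer: 5

Derivation:
step 1: append 31 -> window=[31] (not full yet)
step 2: append 20 -> window=[31, 20] (not full yet)
step 3: append 44 -> window=[31, 20, 44] (not full yet)
step 4: append 50 -> window=[31, 20, 44, 50] (not full yet)
step 5: append 0 -> window=[31, 20, 44, 50, 0] -> max=50
step 6: append 53 -> window=[20, 44, 50, 0, 53] -> max=53
step 7: append 9 -> window=[44, 50, 0, 53, 9] -> max=53
step 8: append 62 -> window=[50, 0, 53, 9, 62] -> max=62
step 9: append 19 -> window=[0, 53, 9, 62, 19] -> max=62
step 10: append 61 -> window=[53, 9, 62, 19, 61] -> max=62
step 11: append 59 -> window=[9, 62, 19, 61, 59] -> max=62
step 12: append 45 -> window=[62, 19, 61, 59, 45] -> max=62
step 13: append 1 -> window=[19, 61, 59, 45, 1] -> max=61
step 14: append 39 -> window=[61, 59, 45, 1, 39] -> max=61
step 15: append 18 -> window=[59, 45, 1, 39, 18] -> max=59
step 16: append 61 -> window=[45, 1, 39, 18, 61] -> max=61
Recorded maximums: 50 53 53 62 62 62 62 62 61 61 59 61
Changes between consecutive maximums: 5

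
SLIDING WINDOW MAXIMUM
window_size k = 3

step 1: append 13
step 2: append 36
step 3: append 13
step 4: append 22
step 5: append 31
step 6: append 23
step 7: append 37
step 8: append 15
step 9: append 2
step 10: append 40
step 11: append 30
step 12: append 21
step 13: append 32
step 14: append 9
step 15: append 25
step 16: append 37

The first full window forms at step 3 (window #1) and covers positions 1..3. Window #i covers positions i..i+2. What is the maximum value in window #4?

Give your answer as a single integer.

step 1: append 13 -> window=[13] (not full yet)
step 2: append 36 -> window=[13, 36] (not full yet)
step 3: append 13 -> window=[13, 36, 13] -> max=36
step 4: append 22 -> window=[36, 13, 22] -> max=36
step 5: append 31 -> window=[13, 22, 31] -> max=31
step 6: append 23 -> window=[22, 31, 23] -> max=31
Window #4 max = 31

Answer: 31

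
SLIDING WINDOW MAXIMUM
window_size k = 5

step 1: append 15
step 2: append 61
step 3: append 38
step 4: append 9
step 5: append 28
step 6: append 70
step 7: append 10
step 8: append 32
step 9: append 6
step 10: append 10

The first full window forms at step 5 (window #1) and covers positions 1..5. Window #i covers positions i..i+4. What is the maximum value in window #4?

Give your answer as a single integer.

Answer: 70

Derivation:
step 1: append 15 -> window=[15] (not full yet)
step 2: append 61 -> window=[15, 61] (not full yet)
step 3: append 38 -> window=[15, 61, 38] (not full yet)
step 4: append 9 -> window=[15, 61, 38, 9] (not full yet)
step 5: append 28 -> window=[15, 61, 38, 9, 28] -> max=61
step 6: append 70 -> window=[61, 38, 9, 28, 70] -> max=70
step 7: append 10 -> window=[38, 9, 28, 70, 10] -> max=70
step 8: append 32 -> window=[9, 28, 70, 10, 32] -> max=70
Window #4 max = 70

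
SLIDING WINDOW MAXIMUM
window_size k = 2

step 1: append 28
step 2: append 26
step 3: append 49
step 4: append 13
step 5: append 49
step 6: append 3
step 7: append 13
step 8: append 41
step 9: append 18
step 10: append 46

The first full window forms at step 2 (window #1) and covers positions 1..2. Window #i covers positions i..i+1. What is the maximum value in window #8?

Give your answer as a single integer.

Answer: 41

Derivation:
step 1: append 28 -> window=[28] (not full yet)
step 2: append 26 -> window=[28, 26] -> max=28
step 3: append 49 -> window=[26, 49] -> max=49
step 4: append 13 -> window=[49, 13] -> max=49
step 5: append 49 -> window=[13, 49] -> max=49
step 6: append 3 -> window=[49, 3] -> max=49
step 7: append 13 -> window=[3, 13] -> max=13
step 8: append 41 -> window=[13, 41] -> max=41
step 9: append 18 -> window=[41, 18] -> max=41
Window #8 max = 41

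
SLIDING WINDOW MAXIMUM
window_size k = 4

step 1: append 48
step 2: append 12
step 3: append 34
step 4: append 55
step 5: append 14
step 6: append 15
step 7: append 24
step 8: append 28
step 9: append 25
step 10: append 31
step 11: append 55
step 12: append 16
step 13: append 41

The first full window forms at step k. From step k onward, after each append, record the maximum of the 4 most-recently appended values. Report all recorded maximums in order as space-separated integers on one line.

step 1: append 48 -> window=[48] (not full yet)
step 2: append 12 -> window=[48, 12] (not full yet)
step 3: append 34 -> window=[48, 12, 34] (not full yet)
step 4: append 55 -> window=[48, 12, 34, 55] -> max=55
step 5: append 14 -> window=[12, 34, 55, 14] -> max=55
step 6: append 15 -> window=[34, 55, 14, 15] -> max=55
step 7: append 24 -> window=[55, 14, 15, 24] -> max=55
step 8: append 28 -> window=[14, 15, 24, 28] -> max=28
step 9: append 25 -> window=[15, 24, 28, 25] -> max=28
step 10: append 31 -> window=[24, 28, 25, 31] -> max=31
step 11: append 55 -> window=[28, 25, 31, 55] -> max=55
step 12: append 16 -> window=[25, 31, 55, 16] -> max=55
step 13: append 41 -> window=[31, 55, 16, 41] -> max=55

Answer: 55 55 55 55 28 28 31 55 55 55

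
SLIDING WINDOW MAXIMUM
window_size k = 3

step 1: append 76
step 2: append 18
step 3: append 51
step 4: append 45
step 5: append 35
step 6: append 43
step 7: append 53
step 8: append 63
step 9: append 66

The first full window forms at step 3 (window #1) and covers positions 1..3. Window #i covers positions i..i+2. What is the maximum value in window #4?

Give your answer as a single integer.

Answer: 45

Derivation:
step 1: append 76 -> window=[76] (not full yet)
step 2: append 18 -> window=[76, 18] (not full yet)
step 3: append 51 -> window=[76, 18, 51] -> max=76
step 4: append 45 -> window=[18, 51, 45] -> max=51
step 5: append 35 -> window=[51, 45, 35] -> max=51
step 6: append 43 -> window=[45, 35, 43] -> max=45
Window #4 max = 45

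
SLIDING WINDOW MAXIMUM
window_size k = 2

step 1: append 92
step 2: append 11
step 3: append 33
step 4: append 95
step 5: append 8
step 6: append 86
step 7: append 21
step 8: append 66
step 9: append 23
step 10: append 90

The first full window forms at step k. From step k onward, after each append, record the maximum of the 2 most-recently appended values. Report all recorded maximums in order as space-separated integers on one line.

step 1: append 92 -> window=[92] (not full yet)
step 2: append 11 -> window=[92, 11] -> max=92
step 3: append 33 -> window=[11, 33] -> max=33
step 4: append 95 -> window=[33, 95] -> max=95
step 5: append 8 -> window=[95, 8] -> max=95
step 6: append 86 -> window=[8, 86] -> max=86
step 7: append 21 -> window=[86, 21] -> max=86
step 8: append 66 -> window=[21, 66] -> max=66
step 9: append 23 -> window=[66, 23] -> max=66
step 10: append 90 -> window=[23, 90] -> max=90

Answer: 92 33 95 95 86 86 66 66 90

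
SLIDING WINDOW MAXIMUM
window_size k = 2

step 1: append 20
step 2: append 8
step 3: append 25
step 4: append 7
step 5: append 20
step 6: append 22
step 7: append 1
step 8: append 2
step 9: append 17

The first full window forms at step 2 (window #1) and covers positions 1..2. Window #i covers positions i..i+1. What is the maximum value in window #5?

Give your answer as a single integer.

Answer: 22

Derivation:
step 1: append 20 -> window=[20] (not full yet)
step 2: append 8 -> window=[20, 8] -> max=20
step 3: append 25 -> window=[8, 25] -> max=25
step 4: append 7 -> window=[25, 7] -> max=25
step 5: append 20 -> window=[7, 20] -> max=20
step 6: append 22 -> window=[20, 22] -> max=22
Window #5 max = 22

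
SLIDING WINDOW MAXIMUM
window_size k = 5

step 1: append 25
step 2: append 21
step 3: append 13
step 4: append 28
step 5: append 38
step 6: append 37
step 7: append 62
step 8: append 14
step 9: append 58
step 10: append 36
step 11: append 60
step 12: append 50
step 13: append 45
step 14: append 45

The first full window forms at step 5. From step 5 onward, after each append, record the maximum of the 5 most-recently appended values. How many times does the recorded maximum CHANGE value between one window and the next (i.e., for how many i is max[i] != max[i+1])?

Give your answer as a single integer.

Answer: 2

Derivation:
step 1: append 25 -> window=[25] (not full yet)
step 2: append 21 -> window=[25, 21] (not full yet)
step 3: append 13 -> window=[25, 21, 13] (not full yet)
step 4: append 28 -> window=[25, 21, 13, 28] (not full yet)
step 5: append 38 -> window=[25, 21, 13, 28, 38] -> max=38
step 6: append 37 -> window=[21, 13, 28, 38, 37] -> max=38
step 7: append 62 -> window=[13, 28, 38, 37, 62] -> max=62
step 8: append 14 -> window=[28, 38, 37, 62, 14] -> max=62
step 9: append 58 -> window=[38, 37, 62, 14, 58] -> max=62
step 10: append 36 -> window=[37, 62, 14, 58, 36] -> max=62
step 11: append 60 -> window=[62, 14, 58, 36, 60] -> max=62
step 12: append 50 -> window=[14, 58, 36, 60, 50] -> max=60
step 13: append 45 -> window=[58, 36, 60, 50, 45] -> max=60
step 14: append 45 -> window=[36, 60, 50, 45, 45] -> max=60
Recorded maximums: 38 38 62 62 62 62 62 60 60 60
Changes between consecutive maximums: 2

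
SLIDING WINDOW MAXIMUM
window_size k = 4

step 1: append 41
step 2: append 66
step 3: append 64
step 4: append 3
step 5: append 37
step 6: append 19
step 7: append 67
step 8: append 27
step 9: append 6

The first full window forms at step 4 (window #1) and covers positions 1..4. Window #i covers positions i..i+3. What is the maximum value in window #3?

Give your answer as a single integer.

Answer: 64

Derivation:
step 1: append 41 -> window=[41] (not full yet)
step 2: append 66 -> window=[41, 66] (not full yet)
step 3: append 64 -> window=[41, 66, 64] (not full yet)
step 4: append 3 -> window=[41, 66, 64, 3] -> max=66
step 5: append 37 -> window=[66, 64, 3, 37] -> max=66
step 6: append 19 -> window=[64, 3, 37, 19] -> max=64
Window #3 max = 64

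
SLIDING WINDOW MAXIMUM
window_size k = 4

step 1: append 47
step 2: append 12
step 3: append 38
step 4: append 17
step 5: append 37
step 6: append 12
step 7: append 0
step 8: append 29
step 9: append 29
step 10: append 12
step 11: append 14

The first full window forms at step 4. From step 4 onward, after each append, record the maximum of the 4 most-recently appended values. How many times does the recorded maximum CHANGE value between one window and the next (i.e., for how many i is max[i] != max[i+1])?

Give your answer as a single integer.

Answer: 3

Derivation:
step 1: append 47 -> window=[47] (not full yet)
step 2: append 12 -> window=[47, 12] (not full yet)
step 3: append 38 -> window=[47, 12, 38] (not full yet)
step 4: append 17 -> window=[47, 12, 38, 17] -> max=47
step 5: append 37 -> window=[12, 38, 17, 37] -> max=38
step 6: append 12 -> window=[38, 17, 37, 12] -> max=38
step 7: append 0 -> window=[17, 37, 12, 0] -> max=37
step 8: append 29 -> window=[37, 12, 0, 29] -> max=37
step 9: append 29 -> window=[12, 0, 29, 29] -> max=29
step 10: append 12 -> window=[0, 29, 29, 12] -> max=29
step 11: append 14 -> window=[29, 29, 12, 14] -> max=29
Recorded maximums: 47 38 38 37 37 29 29 29
Changes between consecutive maximums: 3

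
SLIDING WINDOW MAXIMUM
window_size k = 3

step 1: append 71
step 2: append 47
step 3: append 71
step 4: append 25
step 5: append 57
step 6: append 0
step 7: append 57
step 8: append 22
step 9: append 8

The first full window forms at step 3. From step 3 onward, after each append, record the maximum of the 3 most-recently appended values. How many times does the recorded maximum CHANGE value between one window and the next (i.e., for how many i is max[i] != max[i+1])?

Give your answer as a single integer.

step 1: append 71 -> window=[71] (not full yet)
step 2: append 47 -> window=[71, 47] (not full yet)
step 3: append 71 -> window=[71, 47, 71] -> max=71
step 4: append 25 -> window=[47, 71, 25] -> max=71
step 5: append 57 -> window=[71, 25, 57] -> max=71
step 6: append 0 -> window=[25, 57, 0] -> max=57
step 7: append 57 -> window=[57, 0, 57] -> max=57
step 8: append 22 -> window=[0, 57, 22] -> max=57
step 9: append 8 -> window=[57, 22, 8] -> max=57
Recorded maximums: 71 71 71 57 57 57 57
Changes between consecutive maximums: 1

Answer: 1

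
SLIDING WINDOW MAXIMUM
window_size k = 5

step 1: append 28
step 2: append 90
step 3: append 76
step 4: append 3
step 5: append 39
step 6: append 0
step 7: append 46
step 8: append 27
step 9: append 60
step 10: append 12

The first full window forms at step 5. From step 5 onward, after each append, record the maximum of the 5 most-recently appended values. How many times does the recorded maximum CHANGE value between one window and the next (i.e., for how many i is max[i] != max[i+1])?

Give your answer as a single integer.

Answer: 3

Derivation:
step 1: append 28 -> window=[28] (not full yet)
step 2: append 90 -> window=[28, 90] (not full yet)
step 3: append 76 -> window=[28, 90, 76] (not full yet)
step 4: append 3 -> window=[28, 90, 76, 3] (not full yet)
step 5: append 39 -> window=[28, 90, 76, 3, 39] -> max=90
step 6: append 0 -> window=[90, 76, 3, 39, 0] -> max=90
step 7: append 46 -> window=[76, 3, 39, 0, 46] -> max=76
step 8: append 27 -> window=[3, 39, 0, 46, 27] -> max=46
step 9: append 60 -> window=[39, 0, 46, 27, 60] -> max=60
step 10: append 12 -> window=[0, 46, 27, 60, 12] -> max=60
Recorded maximums: 90 90 76 46 60 60
Changes between consecutive maximums: 3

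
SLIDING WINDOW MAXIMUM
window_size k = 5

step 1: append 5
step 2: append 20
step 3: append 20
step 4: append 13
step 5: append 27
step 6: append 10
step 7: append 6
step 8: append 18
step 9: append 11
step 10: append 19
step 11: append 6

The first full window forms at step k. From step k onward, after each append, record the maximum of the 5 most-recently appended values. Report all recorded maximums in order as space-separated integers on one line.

Answer: 27 27 27 27 27 19 19

Derivation:
step 1: append 5 -> window=[5] (not full yet)
step 2: append 20 -> window=[5, 20] (not full yet)
step 3: append 20 -> window=[5, 20, 20] (not full yet)
step 4: append 13 -> window=[5, 20, 20, 13] (not full yet)
step 5: append 27 -> window=[5, 20, 20, 13, 27] -> max=27
step 6: append 10 -> window=[20, 20, 13, 27, 10] -> max=27
step 7: append 6 -> window=[20, 13, 27, 10, 6] -> max=27
step 8: append 18 -> window=[13, 27, 10, 6, 18] -> max=27
step 9: append 11 -> window=[27, 10, 6, 18, 11] -> max=27
step 10: append 19 -> window=[10, 6, 18, 11, 19] -> max=19
step 11: append 6 -> window=[6, 18, 11, 19, 6] -> max=19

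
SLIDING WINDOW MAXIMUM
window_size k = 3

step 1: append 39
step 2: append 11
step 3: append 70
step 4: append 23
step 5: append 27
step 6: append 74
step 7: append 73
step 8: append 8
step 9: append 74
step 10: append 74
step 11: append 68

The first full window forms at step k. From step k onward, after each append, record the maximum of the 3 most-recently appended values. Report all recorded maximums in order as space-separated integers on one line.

step 1: append 39 -> window=[39] (not full yet)
step 2: append 11 -> window=[39, 11] (not full yet)
step 3: append 70 -> window=[39, 11, 70] -> max=70
step 4: append 23 -> window=[11, 70, 23] -> max=70
step 5: append 27 -> window=[70, 23, 27] -> max=70
step 6: append 74 -> window=[23, 27, 74] -> max=74
step 7: append 73 -> window=[27, 74, 73] -> max=74
step 8: append 8 -> window=[74, 73, 8] -> max=74
step 9: append 74 -> window=[73, 8, 74] -> max=74
step 10: append 74 -> window=[8, 74, 74] -> max=74
step 11: append 68 -> window=[74, 74, 68] -> max=74

Answer: 70 70 70 74 74 74 74 74 74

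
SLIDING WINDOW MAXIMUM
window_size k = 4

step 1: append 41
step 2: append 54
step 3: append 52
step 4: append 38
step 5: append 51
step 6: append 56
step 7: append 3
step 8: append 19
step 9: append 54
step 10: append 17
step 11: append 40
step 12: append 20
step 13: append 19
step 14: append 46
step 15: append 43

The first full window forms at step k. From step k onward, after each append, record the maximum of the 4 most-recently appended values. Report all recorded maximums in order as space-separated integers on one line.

Answer: 54 54 56 56 56 56 54 54 54 40 46 46

Derivation:
step 1: append 41 -> window=[41] (not full yet)
step 2: append 54 -> window=[41, 54] (not full yet)
step 3: append 52 -> window=[41, 54, 52] (not full yet)
step 4: append 38 -> window=[41, 54, 52, 38] -> max=54
step 5: append 51 -> window=[54, 52, 38, 51] -> max=54
step 6: append 56 -> window=[52, 38, 51, 56] -> max=56
step 7: append 3 -> window=[38, 51, 56, 3] -> max=56
step 8: append 19 -> window=[51, 56, 3, 19] -> max=56
step 9: append 54 -> window=[56, 3, 19, 54] -> max=56
step 10: append 17 -> window=[3, 19, 54, 17] -> max=54
step 11: append 40 -> window=[19, 54, 17, 40] -> max=54
step 12: append 20 -> window=[54, 17, 40, 20] -> max=54
step 13: append 19 -> window=[17, 40, 20, 19] -> max=40
step 14: append 46 -> window=[40, 20, 19, 46] -> max=46
step 15: append 43 -> window=[20, 19, 46, 43] -> max=46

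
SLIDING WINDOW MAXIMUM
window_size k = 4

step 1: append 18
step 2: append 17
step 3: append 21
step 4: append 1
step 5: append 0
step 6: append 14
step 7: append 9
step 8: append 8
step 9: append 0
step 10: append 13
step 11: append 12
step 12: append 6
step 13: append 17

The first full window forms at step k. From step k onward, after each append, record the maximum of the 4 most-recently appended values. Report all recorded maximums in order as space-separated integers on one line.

step 1: append 18 -> window=[18] (not full yet)
step 2: append 17 -> window=[18, 17] (not full yet)
step 3: append 21 -> window=[18, 17, 21] (not full yet)
step 4: append 1 -> window=[18, 17, 21, 1] -> max=21
step 5: append 0 -> window=[17, 21, 1, 0] -> max=21
step 6: append 14 -> window=[21, 1, 0, 14] -> max=21
step 7: append 9 -> window=[1, 0, 14, 9] -> max=14
step 8: append 8 -> window=[0, 14, 9, 8] -> max=14
step 9: append 0 -> window=[14, 9, 8, 0] -> max=14
step 10: append 13 -> window=[9, 8, 0, 13] -> max=13
step 11: append 12 -> window=[8, 0, 13, 12] -> max=13
step 12: append 6 -> window=[0, 13, 12, 6] -> max=13
step 13: append 17 -> window=[13, 12, 6, 17] -> max=17

Answer: 21 21 21 14 14 14 13 13 13 17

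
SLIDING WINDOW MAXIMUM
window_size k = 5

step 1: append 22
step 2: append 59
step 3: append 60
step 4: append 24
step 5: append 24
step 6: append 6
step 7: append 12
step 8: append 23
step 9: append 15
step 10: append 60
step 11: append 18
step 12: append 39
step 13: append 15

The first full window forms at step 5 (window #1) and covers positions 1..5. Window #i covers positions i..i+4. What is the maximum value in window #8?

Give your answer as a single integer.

Answer: 60

Derivation:
step 1: append 22 -> window=[22] (not full yet)
step 2: append 59 -> window=[22, 59] (not full yet)
step 3: append 60 -> window=[22, 59, 60] (not full yet)
step 4: append 24 -> window=[22, 59, 60, 24] (not full yet)
step 5: append 24 -> window=[22, 59, 60, 24, 24] -> max=60
step 6: append 6 -> window=[59, 60, 24, 24, 6] -> max=60
step 7: append 12 -> window=[60, 24, 24, 6, 12] -> max=60
step 8: append 23 -> window=[24, 24, 6, 12, 23] -> max=24
step 9: append 15 -> window=[24, 6, 12, 23, 15] -> max=24
step 10: append 60 -> window=[6, 12, 23, 15, 60] -> max=60
step 11: append 18 -> window=[12, 23, 15, 60, 18] -> max=60
step 12: append 39 -> window=[23, 15, 60, 18, 39] -> max=60
Window #8 max = 60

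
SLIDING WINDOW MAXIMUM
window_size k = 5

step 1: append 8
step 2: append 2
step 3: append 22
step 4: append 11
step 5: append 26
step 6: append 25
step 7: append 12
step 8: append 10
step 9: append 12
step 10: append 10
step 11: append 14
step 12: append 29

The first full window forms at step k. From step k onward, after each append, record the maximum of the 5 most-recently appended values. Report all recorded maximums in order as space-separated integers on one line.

step 1: append 8 -> window=[8] (not full yet)
step 2: append 2 -> window=[8, 2] (not full yet)
step 3: append 22 -> window=[8, 2, 22] (not full yet)
step 4: append 11 -> window=[8, 2, 22, 11] (not full yet)
step 5: append 26 -> window=[8, 2, 22, 11, 26] -> max=26
step 6: append 25 -> window=[2, 22, 11, 26, 25] -> max=26
step 7: append 12 -> window=[22, 11, 26, 25, 12] -> max=26
step 8: append 10 -> window=[11, 26, 25, 12, 10] -> max=26
step 9: append 12 -> window=[26, 25, 12, 10, 12] -> max=26
step 10: append 10 -> window=[25, 12, 10, 12, 10] -> max=25
step 11: append 14 -> window=[12, 10, 12, 10, 14] -> max=14
step 12: append 29 -> window=[10, 12, 10, 14, 29] -> max=29

Answer: 26 26 26 26 26 25 14 29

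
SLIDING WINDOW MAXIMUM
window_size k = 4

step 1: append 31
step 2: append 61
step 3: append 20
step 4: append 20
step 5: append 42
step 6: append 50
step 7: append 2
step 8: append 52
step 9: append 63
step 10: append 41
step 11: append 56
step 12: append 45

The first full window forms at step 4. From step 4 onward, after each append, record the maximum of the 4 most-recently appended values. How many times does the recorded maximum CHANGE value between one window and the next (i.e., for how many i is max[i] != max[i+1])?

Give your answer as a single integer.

Answer: 3

Derivation:
step 1: append 31 -> window=[31] (not full yet)
step 2: append 61 -> window=[31, 61] (not full yet)
step 3: append 20 -> window=[31, 61, 20] (not full yet)
step 4: append 20 -> window=[31, 61, 20, 20] -> max=61
step 5: append 42 -> window=[61, 20, 20, 42] -> max=61
step 6: append 50 -> window=[20, 20, 42, 50] -> max=50
step 7: append 2 -> window=[20, 42, 50, 2] -> max=50
step 8: append 52 -> window=[42, 50, 2, 52] -> max=52
step 9: append 63 -> window=[50, 2, 52, 63] -> max=63
step 10: append 41 -> window=[2, 52, 63, 41] -> max=63
step 11: append 56 -> window=[52, 63, 41, 56] -> max=63
step 12: append 45 -> window=[63, 41, 56, 45] -> max=63
Recorded maximums: 61 61 50 50 52 63 63 63 63
Changes between consecutive maximums: 3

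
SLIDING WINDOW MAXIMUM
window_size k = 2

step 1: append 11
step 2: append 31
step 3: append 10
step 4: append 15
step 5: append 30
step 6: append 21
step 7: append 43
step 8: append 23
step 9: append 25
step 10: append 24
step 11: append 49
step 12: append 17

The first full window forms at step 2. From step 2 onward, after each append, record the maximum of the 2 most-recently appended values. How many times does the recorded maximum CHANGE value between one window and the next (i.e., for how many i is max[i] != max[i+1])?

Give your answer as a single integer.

step 1: append 11 -> window=[11] (not full yet)
step 2: append 31 -> window=[11, 31] -> max=31
step 3: append 10 -> window=[31, 10] -> max=31
step 4: append 15 -> window=[10, 15] -> max=15
step 5: append 30 -> window=[15, 30] -> max=30
step 6: append 21 -> window=[30, 21] -> max=30
step 7: append 43 -> window=[21, 43] -> max=43
step 8: append 23 -> window=[43, 23] -> max=43
step 9: append 25 -> window=[23, 25] -> max=25
step 10: append 24 -> window=[25, 24] -> max=25
step 11: append 49 -> window=[24, 49] -> max=49
step 12: append 17 -> window=[49, 17] -> max=49
Recorded maximums: 31 31 15 30 30 43 43 25 25 49 49
Changes between consecutive maximums: 5

Answer: 5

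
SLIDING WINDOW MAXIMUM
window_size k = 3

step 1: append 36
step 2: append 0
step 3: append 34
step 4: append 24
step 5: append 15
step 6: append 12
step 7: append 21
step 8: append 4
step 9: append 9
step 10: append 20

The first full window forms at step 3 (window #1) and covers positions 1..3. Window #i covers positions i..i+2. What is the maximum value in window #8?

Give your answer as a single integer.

step 1: append 36 -> window=[36] (not full yet)
step 2: append 0 -> window=[36, 0] (not full yet)
step 3: append 34 -> window=[36, 0, 34] -> max=36
step 4: append 24 -> window=[0, 34, 24] -> max=34
step 5: append 15 -> window=[34, 24, 15] -> max=34
step 6: append 12 -> window=[24, 15, 12] -> max=24
step 7: append 21 -> window=[15, 12, 21] -> max=21
step 8: append 4 -> window=[12, 21, 4] -> max=21
step 9: append 9 -> window=[21, 4, 9] -> max=21
step 10: append 20 -> window=[4, 9, 20] -> max=20
Window #8 max = 20

Answer: 20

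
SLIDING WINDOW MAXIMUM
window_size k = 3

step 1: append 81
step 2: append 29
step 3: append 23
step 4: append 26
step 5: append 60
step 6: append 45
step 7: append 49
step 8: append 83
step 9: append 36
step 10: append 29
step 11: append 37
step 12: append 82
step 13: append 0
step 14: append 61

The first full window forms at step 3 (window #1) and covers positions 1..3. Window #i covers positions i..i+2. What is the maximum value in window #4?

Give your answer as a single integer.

step 1: append 81 -> window=[81] (not full yet)
step 2: append 29 -> window=[81, 29] (not full yet)
step 3: append 23 -> window=[81, 29, 23] -> max=81
step 4: append 26 -> window=[29, 23, 26] -> max=29
step 5: append 60 -> window=[23, 26, 60] -> max=60
step 6: append 45 -> window=[26, 60, 45] -> max=60
Window #4 max = 60

Answer: 60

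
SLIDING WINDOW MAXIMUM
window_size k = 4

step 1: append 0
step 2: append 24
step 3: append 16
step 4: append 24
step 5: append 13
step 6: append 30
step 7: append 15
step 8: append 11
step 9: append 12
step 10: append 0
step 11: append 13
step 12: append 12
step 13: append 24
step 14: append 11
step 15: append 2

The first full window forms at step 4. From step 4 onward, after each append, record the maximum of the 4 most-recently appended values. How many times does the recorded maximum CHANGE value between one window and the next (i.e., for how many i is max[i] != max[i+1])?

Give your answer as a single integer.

step 1: append 0 -> window=[0] (not full yet)
step 2: append 24 -> window=[0, 24] (not full yet)
step 3: append 16 -> window=[0, 24, 16] (not full yet)
step 4: append 24 -> window=[0, 24, 16, 24] -> max=24
step 5: append 13 -> window=[24, 16, 24, 13] -> max=24
step 6: append 30 -> window=[16, 24, 13, 30] -> max=30
step 7: append 15 -> window=[24, 13, 30, 15] -> max=30
step 8: append 11 -> window=[13, 30, 15, 11] -> max=30
step 9: append 12 -> window=[30, 15, 11, 12] -> max=30
step 10: append 0 -> window=[15, 11, 12, 0] -> max=15
step 11: append 13 -> window=[11, 12, 0, 13] -> max=13
step 12: append 12 -> window=[12, 0, 13, 12] -> max=13
step 13: append 24 -> window=[0, 13, 12, 24] -> max=24
step 14: append 11 -> window=[13, 12, 24, 11] -> max=24
step 15: append 2 -> window=[12, 24, 11, 2] -> max=24
Recorded maximums: 24 24 30 30 30 30 15 13 13 24 24 24
Changes between consecutive maximums: 4

Answer: 4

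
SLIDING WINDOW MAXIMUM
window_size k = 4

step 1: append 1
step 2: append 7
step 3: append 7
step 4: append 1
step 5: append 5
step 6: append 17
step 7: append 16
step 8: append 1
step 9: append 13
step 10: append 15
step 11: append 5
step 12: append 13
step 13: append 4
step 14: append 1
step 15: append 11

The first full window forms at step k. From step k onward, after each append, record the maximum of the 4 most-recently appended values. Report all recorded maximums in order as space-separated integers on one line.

Answer: 7 7 17 17 17 17 16 15 15 15 13 13

Derivation:
step 1: append 1 -> window=[1] (not full yet)
step 2: append 7 -> window=[1, 7] (not full yet)
step 3: append 7 -> window=[1, 7, 7] (not full yet)
step 4: append 1 -> window=[1, 7, 7, 1] -> max=7
step 5: append 5 -> window=[7, 7, 1, 5] -> max=7
step 6: append 17 -> window=[7, 1, 5, 17] -> max=17
step 7: append 16 -> window=[1, 5, 17, 16] -> max=17
step 8: append 1 -> window=[5, 17, 16, 1] -> max=17
step 9: append 13 -> window=[17, 16, 1, 13] -> max=17
step 10: append 15 -> window=[16, 1, 13, 15] -> max=16
step 11: append 5 -> window=[1, 13, 15, 5] -> max=15
step 12: append 13 -> window=[13, 15, 5, 13] -> max=15
step 13: append 4 -> window=[15, 5, 13, 4] -> max=15
step 14: append 1 -> window=[5, 13, 4, 1] -> max=13
step 15: append 11 -> window=[13, 4, 1, 11] -> max=13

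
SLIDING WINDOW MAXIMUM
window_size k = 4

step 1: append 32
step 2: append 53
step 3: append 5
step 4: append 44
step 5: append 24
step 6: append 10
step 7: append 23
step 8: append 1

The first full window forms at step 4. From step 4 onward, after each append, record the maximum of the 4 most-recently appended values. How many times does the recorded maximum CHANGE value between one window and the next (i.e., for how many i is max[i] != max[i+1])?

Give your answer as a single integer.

step 1: append 32 -> window=[32] (not full yet)
step 2: append 53 -> window=[32, 53] (not full yet)
step 3: append 5 -> window=[32, 53, 5] (not full yet)
step 4: append 44 -> window=[32, 53, 5, 44] -> max=53
step 5: append 24 -> window=[53, 5, 44, 24] -> max=53
step 6: append 10 -> window=[5, 44, 24, 10] -> max=44
step 7: append 23 -> window=[44, 24, 10, 23] -> max=44
step 8: append 1 -> window=[24, 10, 23, 1] -> max=24
Recorded maximums: 53 53 44 44 24
Changes between consecutive maximums: 2

Answer: 2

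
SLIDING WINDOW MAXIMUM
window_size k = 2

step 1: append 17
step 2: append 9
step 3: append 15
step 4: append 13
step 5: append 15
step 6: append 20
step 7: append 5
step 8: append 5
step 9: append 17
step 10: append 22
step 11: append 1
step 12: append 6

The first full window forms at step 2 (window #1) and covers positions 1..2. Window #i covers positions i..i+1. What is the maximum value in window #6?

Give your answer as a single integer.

step 1: append 17 -> window=[17] (not full yet)
step 2: append 9 -> window=[17, 9] -> max=17
step 3: append 15 -> window=[9, 15] -> max=15
step 4: append 13 -> window=[15, 13] -> max=15
step 5: append 15 -> window=[13, 15] -> max=15
step 6: append 20 -> window=[15, 20] -> max=20
step 7: append 5 -> window=[20, 5] -> max=20
Window #6 max = 20

Answer: 20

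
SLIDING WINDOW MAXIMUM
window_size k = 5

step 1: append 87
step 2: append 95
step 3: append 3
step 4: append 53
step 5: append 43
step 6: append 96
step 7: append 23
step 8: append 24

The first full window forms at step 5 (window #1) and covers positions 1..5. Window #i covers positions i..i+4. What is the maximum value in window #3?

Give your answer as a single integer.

Answer: 96

Derivation:
step 1: append 87 -> window=[87] (not full yet)
step 2: append 95 -> window=[87, 95] (not full yet)
step 3: append 3 -> window=[87, 95, 3] (not full yet)
step 4: append 53 -> window=[87, 95, 3, 53] (not full yet)
step 5: append 43 -> window=[87, 95, 3, 53, 43] -> max=95
step 6: append 96 -> window=[95, 3, 53, 43, 96] -> max=96
step 7: append 23 -> window=[3, 53, 43, 96, 23] -> max=96
Window #3 max = 96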